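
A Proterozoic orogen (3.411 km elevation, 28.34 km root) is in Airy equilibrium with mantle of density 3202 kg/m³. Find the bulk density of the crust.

ρ_c h = (ρ_m − ρ_c) r → ρ_c (h + r) = ρ_m r → ρ_c = ρ_m r / (h + r).
ρ_c = 3202 × 28.34 km / (3.411 km + 28.34 km) = 2860 kg/m³.

2860 kg/m³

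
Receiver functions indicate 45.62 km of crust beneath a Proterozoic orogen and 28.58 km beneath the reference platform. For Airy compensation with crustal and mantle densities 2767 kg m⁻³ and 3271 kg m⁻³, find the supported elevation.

Excess crust Δ = 45.62 km − 28.58 km = 17.04 km, split between elevation h and root r with h + r = Δ.
Airy balance ρ_c h = (ρ_m − ρ_c) r gives r = h ρ_c/(ρ_m − ρ_c), so h (1 + ρ_c/(ρ_m − ρ_c)) = Δ, i.e. h = Δ (ρ_m − ρ_c)/ρ_m.
h = 17.04 km × 504/3271 = 2.63 km.

2.63 km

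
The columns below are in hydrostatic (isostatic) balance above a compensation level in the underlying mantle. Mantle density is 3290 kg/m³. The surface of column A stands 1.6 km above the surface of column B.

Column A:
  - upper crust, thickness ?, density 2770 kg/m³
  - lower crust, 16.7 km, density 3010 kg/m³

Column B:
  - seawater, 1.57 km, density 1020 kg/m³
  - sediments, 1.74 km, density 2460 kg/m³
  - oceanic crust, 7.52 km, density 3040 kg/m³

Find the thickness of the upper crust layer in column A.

14.4 km

Take the compensation level at the base of the deeper column (depth z_c below the surface of column A) and equate Σ ρ_i t_i down to z_c; mantle fills any gap and the z_c terms cancel.
Column A: x×2770 + 16.7×3010 + (z_c − 16.7 − x)×3290
Column B: 1.6×0 + 1.57×1020 + 1.74×2460 + 7.52×3040 + (z_c − 1.6 − 10.83)×3290
The z_c×3290 term appears on both sides and cancels. Collect the known terms of each column as K = Σ(ρt)_known − 3290 × (depth of known layers): K_A = 50267 − 3290×16.7 = −4676; K_B = 28742.6 − 3290×(1.6 + 10.83) = −12152.1.
Balance: K_A − x×(3290 − 2770) = K_B, so x = (K_A − K_B)/(3290 − 2770) = 7476.1/520 = 14.4 km.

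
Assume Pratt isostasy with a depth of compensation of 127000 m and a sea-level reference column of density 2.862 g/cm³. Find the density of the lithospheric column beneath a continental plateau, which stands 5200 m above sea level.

Pratt balance: ρ_ref D = ρ (D + h).
ρ = ρ_ref D/(D + h) = 2.862 × 127000 m/(127000 m + 5200 m) = 2.75 g/cm³.

2.75 g/cm³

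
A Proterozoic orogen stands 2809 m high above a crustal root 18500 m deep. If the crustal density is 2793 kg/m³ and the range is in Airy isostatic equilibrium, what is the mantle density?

Airy balance: ρ_c h = (ρ_m − ρ_c) r → ρ_m = ρ_c (1 + h/r).
ρ_m = 2793 × (1 + 2809 m/18500 m) = 3220 kg/m³.

3220 kg/m³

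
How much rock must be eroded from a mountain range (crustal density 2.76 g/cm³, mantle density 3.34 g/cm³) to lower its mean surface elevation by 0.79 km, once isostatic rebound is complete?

Net drop Δ = e − u = e − e ρ_c/ρ_m = e (ρ_m − ρ_c)/ρ_m.
e = Δ ρ_m/(ρ_m − ρ_c) = 0.79 km × 3.34/0.58 = 4.55 km.

4.55 km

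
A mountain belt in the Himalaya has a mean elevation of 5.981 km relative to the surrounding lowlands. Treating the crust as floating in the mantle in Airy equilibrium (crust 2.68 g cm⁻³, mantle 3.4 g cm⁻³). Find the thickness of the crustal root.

Equating mass per unit area of the two columns: the weight of the topography is balanced by the buoyancy of the root, ρ_c h = (ρ_m − ρ_c) r.
r = h · ρ_c / (ρ_m − ρ_c) = 5.981 km × 2.68 / (3.4 − 2.68) = 22.3 km.

22.3 km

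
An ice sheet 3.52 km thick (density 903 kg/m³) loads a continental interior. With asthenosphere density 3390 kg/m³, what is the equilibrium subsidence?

0.938 km

Isostatic balance requires: the ice load ρ_ice t is balanced by mantle displaced below, ρ_m s.
s = t ρ_ice / ρ_m = 3.52 km × 903/3390 = 0.938 km.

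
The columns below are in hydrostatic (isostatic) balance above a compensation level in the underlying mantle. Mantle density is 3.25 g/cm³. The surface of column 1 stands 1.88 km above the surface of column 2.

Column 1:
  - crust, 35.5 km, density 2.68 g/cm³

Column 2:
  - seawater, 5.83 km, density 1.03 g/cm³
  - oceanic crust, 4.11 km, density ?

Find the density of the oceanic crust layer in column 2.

Take the compensation level at the base of the deeper column (depth z_c below the surface of column 1) and equate Σ ρ_i t_i down to z_c; mantle fills any gap and the z_c terms cancel.
Column 1: 35.5×2.68 + (z_c − 35.5)×3.25
Column 2: 1.88×0 + 5.83×1.03 + 4.11×ρ + (z_c − 1.88 − 9.94)×3.25
The z_c×3.25 term appears on both sides and cancels. Collect the known terms of each column as K = Σ(ρt)_known − 3.25 × (depth of known layers): K_1 = 95.14 − 3.25×35.5 = −20.235; K_2 = 6.0049 − 3.25×(1.88 + 9.94) = −32.4101.
Balance: K_1 = K_2 + 4.11×ρ, so ρ = (K_1 − K_2)/4.11 = 12.1751/4.11 = 2.96 g/cm³.

2.96 g/cm³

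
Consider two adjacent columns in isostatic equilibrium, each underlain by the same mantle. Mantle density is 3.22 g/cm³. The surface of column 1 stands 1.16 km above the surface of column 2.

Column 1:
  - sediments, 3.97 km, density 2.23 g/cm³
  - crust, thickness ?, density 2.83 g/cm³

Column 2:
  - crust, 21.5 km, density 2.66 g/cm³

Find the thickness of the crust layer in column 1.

Take the compensation level at the base of the deeper column (depth z_c below the surface of column 1) and equate Σ ρ_i t_i down to z_c; mantle fills any gap and the z_c terms cancel.
Column 1: 3.97×2.23 + x×2.83 + (z_c − 3.97 − x)×3.22
Column 2: 1.16×0 + 21.5×2.66 + (z_c − 1.16 − 21.5)×3.22
The z_c×3.22 term appears on both sides and cancels. Collect the known terms of each column as K = Σ(ρt)_known − 3.22 × (depth of known layers): K_1 = 8.8531 − 3.22×3.97 = −3.9303; K_2 = 57.19 − 3.22×(1.16 + 21.5) = −15.7752.
Balance: K_1 − x×(3.22 − 2.83) = K_2, so x = (K_1 − K_2)/(3.22 − 2.83) = 11.8449/0.39 = 30.4 km.

30.4 km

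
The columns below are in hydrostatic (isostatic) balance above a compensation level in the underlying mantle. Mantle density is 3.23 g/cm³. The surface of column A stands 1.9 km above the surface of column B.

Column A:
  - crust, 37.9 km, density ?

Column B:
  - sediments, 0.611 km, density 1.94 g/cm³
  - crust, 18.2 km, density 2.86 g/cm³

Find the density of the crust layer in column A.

Take the compensation level at the base of the deeper column (depth z_c below the surface of column A) and equate Σ ρ_i t_i down to z_c; mantle fills any gap and the z_c terms cancel.
Column A: 37.9×ρ + (z_c − 37.9)×3.23
Column B: 1.9×0 + 0.611×1.94 + 18.2×2.86 + (z_c − 1.9 − 18.811)×3.23
The z_c×3.23 term appears on both sides and cancels. Collect the known terms of each column as K = Σ(ρt)_known − 3.23 × (depth of known layers): K_A = 0 − 3.23×37.9 = −122.417; K_B = 53.23734 − 3.23×(1.9 + 18.811) = −13.65919.
Balance: K_A + 37.9×ρ = K_B, so ρ = (K_B − K_A)/37.9 = 108.758/37.9 = 2.87 g/cm³.

2.87 g/cm³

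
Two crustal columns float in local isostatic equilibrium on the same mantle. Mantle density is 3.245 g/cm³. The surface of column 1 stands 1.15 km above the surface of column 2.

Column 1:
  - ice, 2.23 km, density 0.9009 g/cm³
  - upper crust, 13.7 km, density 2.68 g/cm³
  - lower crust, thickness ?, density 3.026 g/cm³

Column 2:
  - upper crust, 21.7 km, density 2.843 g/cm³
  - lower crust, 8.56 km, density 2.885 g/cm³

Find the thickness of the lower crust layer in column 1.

11.7 km

Take the compensation level at the base of the deeper column (depth z_c below the surface of column 1) and equate Σ ρ_i t_i down to z_c; mantle fills any gap and the z_c terms cancel.
Column 1: 2.23×0.9009 + 13.7×2.68 + x×3.026 + (z_c − 15.93 − x)×3.245
Column 2: 1.15×0 + 21.7×2.843 + 8.56×2.885 + (z_c − 1.15 − 30.26)×3.245
The z_c×3.245 term appears on both sides and cancels. Collect the known terms of each column as K = Σ(ρt)_known − 3.245 × (depth of known layers): K_1 = 38.725007 − 3.245×15.93 = −12.967843; K_2 = 86.3887 − 3.245×(1.15 + 30.26) = −15.53675.
Balance: K_1 − x×(3.245 − 3.026) = K_2, so x = (K_1 − K_2)/(3.245 − 3.026) = 2.56891/0.219 = 11.7 km.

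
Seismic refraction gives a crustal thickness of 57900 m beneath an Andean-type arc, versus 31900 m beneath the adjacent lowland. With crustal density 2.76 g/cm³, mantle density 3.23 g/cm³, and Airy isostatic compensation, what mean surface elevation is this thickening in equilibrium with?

3780 m

Excess crust Δ = 57900 m − 31900 m = 26000 m, split between elevation h and root r with h + r = Δ.
Airy balance ρ_c h = (ρ_m − ρ_c) r gives r = h ρ_c/(ρ_m − ρ_c), so h (1 + ρ_c/(ρ_m − ρ_c)) = Δ, i.e. h = Δ (ρ_m − ρ_c)/ρ_m.
h = 26000 m × 0.47/3.23 = 3780 m.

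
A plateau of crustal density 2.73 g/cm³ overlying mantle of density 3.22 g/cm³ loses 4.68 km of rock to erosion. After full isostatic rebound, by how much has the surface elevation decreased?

Rebound u = e ρ_c/ρ_m = 4.68 km × 2.73/3.22 = 3.968 km.
Net surface drop = e − u = 4.68 km − 3.968 km = e (ρ_m − ρ_c)/ρ_m = 0.712 km.

0.712 km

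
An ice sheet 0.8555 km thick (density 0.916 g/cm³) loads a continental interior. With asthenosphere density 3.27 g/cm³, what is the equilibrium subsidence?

0.24 km

Balancing pressure at the compensation depth: the ice load ρ_ice t is balanced by mantle displaced below, ρ_m s.
s = t ρ_ice / ρ_m = 0.8555 km × 0.916/3.27 = 0.24 km.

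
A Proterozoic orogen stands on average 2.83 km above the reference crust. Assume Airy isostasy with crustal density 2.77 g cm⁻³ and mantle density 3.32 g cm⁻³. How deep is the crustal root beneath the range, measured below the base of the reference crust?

For local isostatic compensation: the weight of the topography is balanced by the buoyancy of the root, ρ_c h = (ρ_m − ρ_c) r.
r = h · ρ_c / (ρ_m − ρ_c) = 2.83 km × 2.77 / (3.32 − 2.77) = 14.3 km.

14.3 km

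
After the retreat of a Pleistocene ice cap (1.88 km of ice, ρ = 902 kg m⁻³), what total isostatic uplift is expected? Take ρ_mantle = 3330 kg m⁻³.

Removing the load lets mantle flow back in; uplift u satisfies ρ_ice t = ρ_m u.
u = t ρ_ice/ρ_m = 1.88 km × 902/3330 = 0.509 km.

0.509 km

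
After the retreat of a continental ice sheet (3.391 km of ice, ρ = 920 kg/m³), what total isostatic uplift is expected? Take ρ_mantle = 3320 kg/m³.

0.94 km

Removing the load lets mantle flow back in; uplift u satisfies ρ_ice t = ρ_m u.
u = t ρ_ice/ρ_m = 3.391 km × 920/3320 = 0.94 km.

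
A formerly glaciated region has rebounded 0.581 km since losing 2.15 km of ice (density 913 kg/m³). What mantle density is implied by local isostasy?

ρ_m = ρ_ice t / u = 913 × 2.15 km/0.581 km = 3380 kg/m³.

3380 kg/m³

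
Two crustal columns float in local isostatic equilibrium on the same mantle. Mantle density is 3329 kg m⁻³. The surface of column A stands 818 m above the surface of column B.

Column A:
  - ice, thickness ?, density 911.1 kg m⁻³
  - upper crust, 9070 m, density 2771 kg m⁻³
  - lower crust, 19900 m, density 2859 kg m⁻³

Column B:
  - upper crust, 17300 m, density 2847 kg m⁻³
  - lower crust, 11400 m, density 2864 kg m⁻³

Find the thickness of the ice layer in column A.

806 m

Take the compensation level at the base of the deeper column (depth z_c below the surface of column A) and equate Σ ρ_i t_i down to z_c; mantle fills any gap and the z_c terms cancel.
Column A: x×911.1 + 9070×2771 + 19900×2859 + (z_c − 28970 − x)×3329
Column B: 818×0 + 17300×2847 + 11400×2864 + (z_c − 818 − 28700)×3329
The z_c×3329 term appears on both sides and cancels. Collect the known terms of each column as K = Σ(ρt)_known − 3329 × (depth of known layers): K_A = 82027070 − 3329×28970 = −14414060; K_B = 81902700 − 3329×(818 + 28700) = −16362722.
Balance: K_A − x×(3329 − 911.1) = K_B, so x = (K_A − K_B)/(3329 − 911.1) = 1948660/2417.9 = 806 m.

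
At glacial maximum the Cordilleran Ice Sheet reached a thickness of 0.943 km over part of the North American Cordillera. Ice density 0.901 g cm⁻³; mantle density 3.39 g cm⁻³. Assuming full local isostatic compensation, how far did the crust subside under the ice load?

0.251 km

In Airy isostatic equilibrium: the ice load ρ_ice t is balanced by mantle displaced below, ρ_m s.
s = t ρ_ice / ρ_m = 0.943 km × 0.901/3.39 = 0.251 km.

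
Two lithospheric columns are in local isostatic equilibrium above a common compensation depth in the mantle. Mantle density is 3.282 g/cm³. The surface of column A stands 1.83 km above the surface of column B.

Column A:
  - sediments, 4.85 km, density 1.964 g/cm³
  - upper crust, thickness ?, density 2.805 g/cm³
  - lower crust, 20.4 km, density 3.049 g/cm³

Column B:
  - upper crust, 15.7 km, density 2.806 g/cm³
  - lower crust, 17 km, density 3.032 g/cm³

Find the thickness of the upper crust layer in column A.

13.8 km

Take the compensation level at the base of the deeper column (depth z_c below the surface of column A) and equate Σ ρ_i t_i down to z_c; mantle fills any gap and the z_c terms cancel.
Column A: 4.85×1.964 + x×2.805 + 20.4×3.049 + (z_c − 25.25 − x)×3.282
Column B: 1.83×0 + 15.7×2.806 + 17×3.032 + (z_c − 1.83 − 32.7)×3.282
The z_c×3.282 term appears on both sides and cancels. Collect the known terms of each column as K = Σ(ρt)_known − 3.282 × (depth of known layers): K_A = 71.725 − 3.282×25.25 = −11.1455; K_B = 95.5982 − 3.282×(1.83 + 32.7) = −17.72926.
Balance: K_A − x×(3.282 − 2.805) = K_B, so x = (K_A − K_B)/(3.282 − 2.805) = 6.58376/0.477 = 13.8 km.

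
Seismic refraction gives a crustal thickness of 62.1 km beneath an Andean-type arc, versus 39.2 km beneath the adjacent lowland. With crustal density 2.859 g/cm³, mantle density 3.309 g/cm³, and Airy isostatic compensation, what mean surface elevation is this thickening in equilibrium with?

3.11 km

Excess crust Δ = 62.1 km − 39.2 km = 22.9 km, split between elevation h and root r with h + r = Δ.
Airy balance ρ_c h = (ρ_m − ρ_c) r gives r = h ρ_c/(ρ_m − ρ_c), so h (1 + ρ_c/(ρ_m − ρ_c)) = Δ, i.e. h = Δ (ρ_m − ρ_c)/ρ_m.
h = 22.9 km × 0.45/3.309 = 3.11 km.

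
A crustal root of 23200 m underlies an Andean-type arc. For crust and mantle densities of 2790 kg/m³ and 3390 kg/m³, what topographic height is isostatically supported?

4990 m

By Archimedes' principle applied to the lithosphere: ρ_c h = (ρ_m − ρ_c) r.
h = r (ρ_m − ρ_c) / ρ_c = 23200 m × (3390 − 2790) / 2790 = 4990 m.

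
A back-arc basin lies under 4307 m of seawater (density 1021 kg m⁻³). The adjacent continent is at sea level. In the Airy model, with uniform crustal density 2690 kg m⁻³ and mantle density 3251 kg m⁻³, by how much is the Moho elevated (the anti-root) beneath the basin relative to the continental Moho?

12800 m

By Archimedes' principle applied to the lithosphere: replacing crust with seawater at the top is compensated by replacing crust with mantle at the base: d (ρ_c − ρ_w) = a (ρ_m − ρ_c).
a = d (ρ_c − ρ_w)/(ρ_m − ρ_c) = 4307 m × 1669/561 = 12800 m.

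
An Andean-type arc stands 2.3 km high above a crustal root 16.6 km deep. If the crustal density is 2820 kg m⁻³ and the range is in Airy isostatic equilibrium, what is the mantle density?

3210 kg m⁻³

Airy balance: ρ_c h = (ρ_m − ρ_c) r → ρ_m = ρ_c (1 + h/r).
ρ_m = 2820 × (1 + 2.3 km/16.6 km) = 3210 kg m⁻³.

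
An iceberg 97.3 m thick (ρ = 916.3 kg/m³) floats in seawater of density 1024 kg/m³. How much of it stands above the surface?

10.2 m

Floating equilibrium: submerged depth d = t ρ_obj/ρ_fluid = 97.3 m × 916.3/1024 = 87.07 m.
Freeboard = t − d = 97.3 m − 87.07 m = 10.2 m.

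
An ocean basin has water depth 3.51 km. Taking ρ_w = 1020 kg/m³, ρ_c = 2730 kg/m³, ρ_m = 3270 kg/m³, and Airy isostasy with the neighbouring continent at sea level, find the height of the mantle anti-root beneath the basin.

11.1 km

Equating mass per unit area of the two columns: replacing crust with seawater at the top is compensated by replacing crust with mantle at the base: d (ρ_c − ρ_w) = a (ρ_m − ρ_c).
a = d (ρ_c − ρ_w)/(ρ_m − ρ_c) = 3.51 km × 1710/540 = 11.1 km.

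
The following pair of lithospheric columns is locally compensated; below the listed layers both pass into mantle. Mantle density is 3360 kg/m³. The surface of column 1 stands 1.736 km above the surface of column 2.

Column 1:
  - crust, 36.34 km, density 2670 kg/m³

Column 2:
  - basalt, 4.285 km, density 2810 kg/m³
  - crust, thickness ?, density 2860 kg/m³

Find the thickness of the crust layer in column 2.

Take the compensation level at the base of the deeper column (depth z_c below the surface of column 1) and equate Σ ρ_i t_i down to z_c; mantle fills any gap and the z_c terms cancel.
Column 1: 36.34×2670 + (z_c − 36.34)×3360
Column 2: 1.736×0 + 4.285×2810 + x×2860 + (z_c − 1.736 − 4.285 − x)×3360
The z_c×3360 term appears on both sides and cancels. Collect the known terms of each column as K = Σ(ρt)_known − 3360 × (depth of known layers): K_1 = 97027.8 − 3360×36.34 = −25074.6; K_2 = 12040.85 − 3360×(1.736 + 4.285) = −8189.71.
Balance: K_1 = K_2 − x×(3360 − 2860), so x = (K_2 − K_1)/(3360 − 2860) = 16884.9/500 = 33.8 km.

33.8 km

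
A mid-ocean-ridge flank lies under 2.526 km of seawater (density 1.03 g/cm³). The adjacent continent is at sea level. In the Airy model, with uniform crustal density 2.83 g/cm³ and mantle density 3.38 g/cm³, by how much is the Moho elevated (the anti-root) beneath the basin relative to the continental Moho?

Balancing pressure at the compensation depth: replacing crust with seawater at the top is compensated by replacing crust with mantle at the base: d (ρ_c − ρ_w) = a (ρ_m − ρ_c).
a = d (ρ_c − ρ_w)/(ρ_m − ρ_c) = 2.526 km × 1.8/0.55 = 8.27 km.

8.27 km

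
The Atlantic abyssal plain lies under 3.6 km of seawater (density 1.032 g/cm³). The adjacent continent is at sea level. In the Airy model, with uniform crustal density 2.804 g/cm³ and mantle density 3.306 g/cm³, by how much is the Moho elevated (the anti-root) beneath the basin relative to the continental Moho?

Balancing pressure at the compensation depth: replacing crust with seawater at the top is compensated by replacing crust with mantle at the base: d (ρ_c − ρ_w) = a (ρ_m − ρ_c).
a = d (ρ_c − ρ_w)/(ρ_m − ρ_c) = 3.6 km × 1.772/0.502 = 12.7 km.

12.7 km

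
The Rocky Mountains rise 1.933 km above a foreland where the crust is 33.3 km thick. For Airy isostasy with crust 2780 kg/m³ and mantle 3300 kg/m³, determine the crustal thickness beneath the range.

Root depth r = h ρ_c / (ρ_m − ρ_c) = 1.933 km × 2780 / 520 = 10.33 km.
Total thickness = T + h + r = 33.3 km + 1.933 km + 10.33 km = 45.6 km.

45.6 km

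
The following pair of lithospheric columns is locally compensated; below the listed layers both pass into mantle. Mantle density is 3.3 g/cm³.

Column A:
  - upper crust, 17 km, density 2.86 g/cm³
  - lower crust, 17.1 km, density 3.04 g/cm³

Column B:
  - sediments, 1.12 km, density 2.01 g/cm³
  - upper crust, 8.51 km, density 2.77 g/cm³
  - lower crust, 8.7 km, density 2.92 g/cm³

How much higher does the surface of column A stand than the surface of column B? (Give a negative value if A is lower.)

0.808 km

For any compensation level in the mantle, the mantle terms cancel and isostasy reduces to e = (Σt_A − Σt_B) − (Σ(ρt)_A − Σ(ρt)_B) / ρ_m.
Σt_A = 34.1 km; Σt_B = 18.33 km; Σ(ρt)_A = 100.604; Σ(ρt)_B = 51.2279 (in km·g/cm³).
e = (34.1 − 18.33) − (100.604 − 51.2279) / 3.3 = 0.808 km.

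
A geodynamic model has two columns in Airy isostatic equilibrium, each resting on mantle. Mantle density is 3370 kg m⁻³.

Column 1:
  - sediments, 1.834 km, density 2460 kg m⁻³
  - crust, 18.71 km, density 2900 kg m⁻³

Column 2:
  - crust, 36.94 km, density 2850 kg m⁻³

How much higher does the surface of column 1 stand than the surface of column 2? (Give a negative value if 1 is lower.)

−2.6 km

For any compensation level in the mantle, the mantle terms cancel and isostasy reduces to e = (Σt_1 − Σt_2) − (Σ(ρt)_1 − Σ(ρt)_2) / ρ_m.
Σt_1 = 20.544 km; Σt_2 = 36.94 km; Σ(ρt)_1 = 58770.64; Σ(ρt)_2 = 105279 (in km·kg m⁻³).
e = (20.544 − 36.94) − (58770.64 − 105279) / 3370 = −2.6 km.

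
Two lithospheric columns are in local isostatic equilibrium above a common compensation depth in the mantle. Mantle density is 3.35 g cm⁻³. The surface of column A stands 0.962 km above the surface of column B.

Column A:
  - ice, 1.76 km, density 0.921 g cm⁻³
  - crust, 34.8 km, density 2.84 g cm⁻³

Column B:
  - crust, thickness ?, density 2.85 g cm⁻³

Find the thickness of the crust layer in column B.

37.6 km

Take the compensation level at the base of the deeper column (depth z_c below the surface of column A) and equate Σ ρ_i t_i down to z_c; mantle fills any gap and the z_c terms cancel.
Column A: 1.76×0.921 + 34.8×2.84 + (z_c − 36.56)×3.35
Column B: 0.962×0 + x×2.85 + (z_c − 0.962 − 0 − x)×3.35
The z_c×3.35 term appears on both sides and cancels. Collect the known terms of each column as K = Σ(ρt)_known − 3.35 × (depth of known layers): K_A = 100.45296 − 3.35×36.56 = −22.02304; K_B = 0 − 3.35×(0.962 + 0) = −3.2227.
Balance: K_A = K_B − x×(3.35 − 2.85), so x = (K_B − K_A)/(3.35 − 2.85) = 18.8003/0.5 = 37.6 km.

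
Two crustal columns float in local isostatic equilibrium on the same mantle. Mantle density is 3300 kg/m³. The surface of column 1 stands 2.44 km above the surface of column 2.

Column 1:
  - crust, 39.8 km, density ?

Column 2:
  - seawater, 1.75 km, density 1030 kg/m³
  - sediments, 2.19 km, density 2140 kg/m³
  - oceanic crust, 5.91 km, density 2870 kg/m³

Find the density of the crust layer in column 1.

2870 kg/m³

Take the compensation level at the base of the deeper column (depth z_c below the surface of column 1) and equate Σ ρ_i t_i down to z_c; mantle fills any gap and the z_c terms cancel.
Column 1: 39.8×ρ + (z_c − 39.8)×3300
Column 2: 2.44×0 + 1.75×1030 + 2.19×2140 + 5.91×2870 + (z_c − 2.44 − 9.85)×3300
The z_c×3300 term appears on both sides and cancels. Collect the known terms of each column as K = Σ(ρt)_known − 3300 × (depth of known layers): K_1 = 0 − 3300×39.8 = −131340; K_2 = 23450.8 − 3300×(2.44 + 9.85) = −17106.2.
Balance: K_1 + 39.8×ρ = K_2, so ρ = (K_2 − K_1)/39.8 = 114234/39.8 = 2870 kg/m³.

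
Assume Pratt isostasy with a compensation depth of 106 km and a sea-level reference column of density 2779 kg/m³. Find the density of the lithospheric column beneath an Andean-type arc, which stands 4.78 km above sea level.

Pratt balance: ρ_ref D = ρ (D + h).
ρ = ρ_ref D/(D + h) = 2779 × 106 km/(106 km + 4.78 km) = 2660 kg/m³.

2660 kg/m³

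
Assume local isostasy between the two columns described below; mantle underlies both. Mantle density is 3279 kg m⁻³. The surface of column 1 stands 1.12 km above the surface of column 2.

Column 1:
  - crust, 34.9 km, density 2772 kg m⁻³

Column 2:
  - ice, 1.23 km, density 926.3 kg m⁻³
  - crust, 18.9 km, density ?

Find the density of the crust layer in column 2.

2690 kg m⁻³

Take the compensation level at the base of the deeper column (depth z_c below the surface of column 1) and equate Σ ρ_i t_i down to z_c; mantle fills any gap and the z_c terms cancel.
Column 1: 34.9×2772 + (z_c − 34.9)×3279
Column 2: 1.12×0 + 1.23×926.3 + 18.9×ρ + (z_c − 1.12 − 20.13)×3279
The z_c×3279 term appears on both sides and cancels. Collect the known terms of each column as K = Σ(ρt)_known − 3279 × (depth of known layers): K_1 = 96742.8 − 3279×34.9 = −17694.3; K_2 = 1139.349 − 3279×(1.12 + 20.13) = −68539.401.
Balance: K_1 = K_2 + 18.9×ρ, so ρ = (K_1 − K_2)/18.9 = 50845.1/18.9 = 2690 kg m⁻³.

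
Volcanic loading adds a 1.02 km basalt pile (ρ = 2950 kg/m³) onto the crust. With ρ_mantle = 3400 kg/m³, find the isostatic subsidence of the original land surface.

Subaerial loading: s = t ρ_load / ρ_m.
s = 1.02 km × 2950/3400 = 0.885 km.

0.885 km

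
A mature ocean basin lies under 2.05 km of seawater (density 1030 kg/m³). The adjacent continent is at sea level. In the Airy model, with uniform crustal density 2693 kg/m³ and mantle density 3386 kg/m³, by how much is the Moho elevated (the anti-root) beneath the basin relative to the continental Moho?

For local isostatic compensation: replacing crust with seawater at the top is compensated by replacing crust with mantle at the base: d (ρ_c − ρ_w) = a (ρ_m − ρ_c).
a = d (ρ_c − ρ_w)/(ρ_m − ρ_c) = 2.05 km × 1663/693 = 4.92 km.

4.92 km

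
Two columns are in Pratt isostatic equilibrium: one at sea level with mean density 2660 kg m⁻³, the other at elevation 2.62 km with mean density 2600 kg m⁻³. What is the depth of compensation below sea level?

114 km

ρ_ref D = ρ (D + h) → D (ρ_ref − ρ) = ρ h.
D = ρ h/(ρ_ref − ρ) = 2600 × 2.62 km/(2660 − 2600) = 114 km.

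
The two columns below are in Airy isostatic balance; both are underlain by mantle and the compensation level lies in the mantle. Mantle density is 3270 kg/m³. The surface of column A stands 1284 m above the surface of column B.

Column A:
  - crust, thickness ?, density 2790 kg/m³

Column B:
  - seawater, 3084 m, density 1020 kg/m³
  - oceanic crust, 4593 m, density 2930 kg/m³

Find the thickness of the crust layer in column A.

26500 m

Take the compensation level at the base of the deeper column (depth z_c below the surface of column A) and equate Σ ρ_i t_i down to z_c; mantle fills any gap and the z_c terms cancel.
Column A: x×2790 + (z_c − 0 − x)×3270
Column B: 1284×0 + 3084×1020 + 4593×2930 + (z_c − 1284 − 7677)×3270
The z_c×3270 term appears on both sides and cancels. Collect the known terms of each column as K = Σ(ρt)_known − 3270 × (depth of known layers): K_A = 0 − 3270×0 = 0; K_B = 16603170 − 3270×(1284 + 7677) = −12699300.
Balance: K_A − x×(3270 − 2790) = K_B, so x = (K_A − K_B)/(3270 − 2790) = 12699300/480 = 26500 m.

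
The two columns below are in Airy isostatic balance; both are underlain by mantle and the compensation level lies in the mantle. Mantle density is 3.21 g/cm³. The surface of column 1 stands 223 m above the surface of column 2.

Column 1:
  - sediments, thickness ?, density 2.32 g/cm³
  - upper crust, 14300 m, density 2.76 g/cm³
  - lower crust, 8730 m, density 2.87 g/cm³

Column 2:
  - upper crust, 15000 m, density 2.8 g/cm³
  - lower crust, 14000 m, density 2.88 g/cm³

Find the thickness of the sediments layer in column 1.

Take the compensation level at the base of the deeper column (depth z_c below the surface of column 1) and equate Σ ρ_i t_i down to z_c; mantle fills any gap and the z_c terms cancel.
Column 1: x×2.32 + 14300×2.76 + 8730×2.87 + (z_c − 23030 − x)×3.21
Column 2: 223×0 + 15000×2.8 + 14000×2.88 + (z_c − 223 − 29000)×3.21
The z_c×3.21 term appears on both sides and cancels. Collect the known terms of each column as K = Σ(ρt)_known − 3.21 × (depth of known layers): K_1 = 64523.1 − 3.21×23030 = −9403.2; K_2 = 82320 − 3.21×(223 + 29000) = −11485.83.
Balance: K_1 − x×(3.21 − 2.32) = K_2, so x = (K_1 − K_2)/(3.21 − 2.32) = 2082.63/0.89 = 2340 m.

2340 m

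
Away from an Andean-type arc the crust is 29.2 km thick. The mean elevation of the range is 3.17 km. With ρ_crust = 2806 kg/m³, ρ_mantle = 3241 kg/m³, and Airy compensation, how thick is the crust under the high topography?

Root depth r = h ρ_c / (ρ_m − ρ_c) = 3.17 km × 2806 / 435 = 20.45 km.
Total thickness = T + h + r = 29.2 km + 3.17 km + 20.45 km = 52.8 km.

52.8 km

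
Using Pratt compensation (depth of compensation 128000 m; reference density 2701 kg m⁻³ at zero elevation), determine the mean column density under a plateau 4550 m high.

Pratt balance: ρ_ref D = ρ (D + h).
ρ = ρ_ref D/(D + h) = 2701 × 128000 m/(128000 m + 4550 m) = 2610 kg m⁻³.

2610 kg m⁻³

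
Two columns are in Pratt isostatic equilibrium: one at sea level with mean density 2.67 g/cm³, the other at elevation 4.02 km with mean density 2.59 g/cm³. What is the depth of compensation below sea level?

130 km

ρ_ref D = ρ (D + h) → D (ρ_ref − ρ) = ρ h.
D = ρ h/(ρ_ref − ρ) = 2.59 × 4.02 km/(2.67 − 2.59) = 130 km.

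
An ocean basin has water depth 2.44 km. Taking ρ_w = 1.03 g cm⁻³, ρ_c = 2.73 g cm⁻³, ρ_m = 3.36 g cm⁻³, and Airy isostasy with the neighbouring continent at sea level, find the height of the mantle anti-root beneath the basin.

6.58 km

In Airy isostatic equilibrium: replacing crust with seawater at the top is compensated by replacing crust with mantle at the base: d (ρ_c − ρ_w) = a (ρ_m − ρ_c).
a = d (ρ_c − ρ_w)/(ρ_m − ρ_c) = 2.44 km × 1.7/0.63 = 6.58 km.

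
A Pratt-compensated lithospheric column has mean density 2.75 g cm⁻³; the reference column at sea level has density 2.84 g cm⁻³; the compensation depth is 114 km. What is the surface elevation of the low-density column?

3.73 km

ρ_ref D = ρ (D + h) → h = D (ρ_ref − ρ)/ρ.
h = 114 km × (2.84 − 2.75)/2.75 = 3.73 km.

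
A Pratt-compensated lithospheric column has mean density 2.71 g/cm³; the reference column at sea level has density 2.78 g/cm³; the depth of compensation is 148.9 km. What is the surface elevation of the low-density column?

ρ_ref D = ρ (D + h) → h = D (ρ_ref − ρ)/ρ.
h = 148.9 km × (2.78 − 2.71)/2.71 = 3.85 km.

3.85 km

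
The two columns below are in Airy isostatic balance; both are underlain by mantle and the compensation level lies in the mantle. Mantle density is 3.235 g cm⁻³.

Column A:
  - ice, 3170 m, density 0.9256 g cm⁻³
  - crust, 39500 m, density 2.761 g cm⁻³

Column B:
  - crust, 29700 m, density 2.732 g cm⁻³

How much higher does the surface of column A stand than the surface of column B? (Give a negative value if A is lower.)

For any compensation level in the mantle, the mantle terms cancel and isostasy reduces to e = (Σt_A − Σt_B) − (Σ(ρt)_A − Σ(ρt)_B) / ρ_m.
Σt_A = 42670 m; Σt_B = 29700 m; Σ(ρt)_A = 111993.652; Σ(ρt)_B = 81140.4 (in m·g cm⁻³).
e = (42670 − 29700) − (111993.652 − 81140.4) / 3.235 = 3430 m.

3430 m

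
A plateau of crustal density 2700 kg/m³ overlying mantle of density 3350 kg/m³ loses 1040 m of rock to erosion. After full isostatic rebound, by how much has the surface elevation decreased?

Rebound u = e ρ_c/ρ_m = 1040 m × 2700/3350 = 838.2 m.
Net surface drop = e − u = 1040 m − 838.2 m = e (ρ_m − ρ_c)/ρ_m = 202 m.

202 m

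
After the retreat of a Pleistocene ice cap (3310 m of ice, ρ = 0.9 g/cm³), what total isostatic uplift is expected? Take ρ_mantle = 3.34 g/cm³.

Removing the load lets mantle flow back in; uplift u satisfies ρ_ice t = ρ_m u.
u = t ρ_ice/ρ_m = 3310 m × 0.9/3.34 = 892 m.

892 m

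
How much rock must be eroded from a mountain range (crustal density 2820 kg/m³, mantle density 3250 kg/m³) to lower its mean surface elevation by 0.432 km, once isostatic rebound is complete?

3.27 km

Net drop Δ = e − u = e − e ρ_c/ρ_m = e (ρ_m − ρ_c)/ρ_m.
e = Δ ρ_m/(ρ_m − ρ_c) = 0.432 km × 3250/430 = 3.27 km.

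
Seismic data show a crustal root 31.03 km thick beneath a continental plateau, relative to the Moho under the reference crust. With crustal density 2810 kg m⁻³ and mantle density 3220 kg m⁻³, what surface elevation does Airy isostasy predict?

4.53 km

In Airy isostatic equilibrium: ρ_c h = (ρ_m − ρ_c) r.
h = r (ρ_m − ρ_c) / ρ_c = 31.03 km × (3220 − 2810) / 2810 = 4.53 km.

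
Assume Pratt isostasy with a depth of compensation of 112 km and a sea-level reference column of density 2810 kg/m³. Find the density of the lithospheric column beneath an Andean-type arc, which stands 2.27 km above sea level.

2750 kg/m³

Pratt balance: ρ_ref D = ρ (D + h).
ρ = ρ_ref D/(D + h) = 2810 × 112 km/(112 km + 2.27 km) = 2750 kg/m³.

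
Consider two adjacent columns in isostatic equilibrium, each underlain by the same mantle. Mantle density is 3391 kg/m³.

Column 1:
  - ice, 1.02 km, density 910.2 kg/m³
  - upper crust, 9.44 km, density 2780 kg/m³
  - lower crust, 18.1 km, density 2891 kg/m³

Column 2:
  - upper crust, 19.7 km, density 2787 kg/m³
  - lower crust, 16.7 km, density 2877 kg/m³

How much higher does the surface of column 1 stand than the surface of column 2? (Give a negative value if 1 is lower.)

For any compensation level in the mantle, the mantle terms cancel and isostasy reduces to e = (Σt_1 − Σt_2) − (Σ(ρt)_1 − Σ(ρt)_2) / ρ_m.
Σt_1 = 28.56 km; Σt_2 = 36.4 km; Σ(ρt)_1 = 79498.704; Σ(ρt)_2 = 102949.8 (in km·kg/m³).
e = (28.56 − 36.4) − (79498.704 − 102949.8) / 3391 = −0.924 km.

−0.924 km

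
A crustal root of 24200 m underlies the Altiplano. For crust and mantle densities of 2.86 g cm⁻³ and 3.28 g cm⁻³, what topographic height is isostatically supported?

In Airy isostatic equilibrium: ρ_c h = (ρ_m − ρ_c) r.
h = r (ρ_m − ρ_c) / ρ_c = 24200 m × (3.28 − 2.86) / 2.86 = 3550 m.

3550 m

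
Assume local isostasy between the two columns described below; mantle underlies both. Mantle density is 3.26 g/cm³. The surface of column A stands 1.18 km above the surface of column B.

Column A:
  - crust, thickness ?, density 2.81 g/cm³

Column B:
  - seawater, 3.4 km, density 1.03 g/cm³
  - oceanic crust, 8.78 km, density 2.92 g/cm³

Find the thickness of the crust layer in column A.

32 km

Take the compensation level at the base of the deeper column (depth z_c below the surface of column A) and equate Σ ρ_i t_i down to z_c; mantle fills any gap and the z_c terms cancel.
Column A: x×2.81 + (z_c − 0 − x)×3.26
Column B: 1.18×0 + 3.4×1.03 + 8.78×2.92 + (z_c − 1.18 − 12.18)×3.26
The z_c×3.26 term appears on both sides and cancels. Collect the known terms of each column as K = Σ(ρt)_known − 3.26 × (depth of known layers): K_A = 0 − 3.26×0 = 0; K_B = 29.1396 − 3.26×(1.18 + 12.18) = −14.414.
Balance: K_A − x×(3.26 − 2.81) = K_B, so x = (K_A − K_B)/(3.26 − 2.81) = 14.414/0.45 = 32 km.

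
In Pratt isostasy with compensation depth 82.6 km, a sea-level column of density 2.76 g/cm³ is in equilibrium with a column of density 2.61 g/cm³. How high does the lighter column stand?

ρ_ref D = ρ (D + h) → h = D (ρ_ref − ρ)/ρ.
h = 82.6 km × (2.76 − 2.61)/2.61 = 4.75 km.

4.75 km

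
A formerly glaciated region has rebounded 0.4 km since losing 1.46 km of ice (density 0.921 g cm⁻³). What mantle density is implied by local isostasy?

ρ_m = ρ_ice t / u = 0.921 × 1.46 km/0.4 km = 3.36 g cm⁻³.

3.36 g cm⁻³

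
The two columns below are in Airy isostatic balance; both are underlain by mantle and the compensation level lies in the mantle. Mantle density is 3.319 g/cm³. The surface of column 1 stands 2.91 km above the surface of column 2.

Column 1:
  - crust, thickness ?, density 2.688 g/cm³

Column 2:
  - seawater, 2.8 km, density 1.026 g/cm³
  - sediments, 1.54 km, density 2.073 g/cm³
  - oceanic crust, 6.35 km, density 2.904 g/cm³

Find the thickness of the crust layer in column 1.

32.7 km

Take the compensation level at the base of the deeper column (depth z_c below the surface of column 1) and equate Σ ρ_i t_i down to z_c; mantle fills any gap and the z_c terms cancel.
Column 1: x×2.688 + (z_c − 0 − x)×3.319
Column 2: 2.91×0 + 2.8×1.026 + 1.54×2.073 + 6.35×2.904 + (z_c − 2.91 − 10.69)×3.319
The z_c×3.319 term appears on both sides and cancels. Collect the known terms of each column as K = Σ(ρt)_known − 3.319 × (depth of known layers): K_1 = 0 − 3.319×0 = 0; K_2 = 24.50562 − 3.319×(2.91 + 10.69) = −20.63278.
Balance: K_1 − x×(3.319 − 2.688) = K_2, so x = (K_1 − K_2)/(3.319 − 2.688) = 20.6328/0.631 = 32.7 km.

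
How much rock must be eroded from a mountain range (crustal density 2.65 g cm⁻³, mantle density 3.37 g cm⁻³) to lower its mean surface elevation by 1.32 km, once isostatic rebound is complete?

6.18 km

Net drop Δ = e − u = e − e ρ_c/ρ_m = e (ρ_m − ρ_c)/ρ_m.
e = Δ ρ_m/(ρ_m − ρ_c) = 1.32 km × 3.37/0.72 = 6.18 km.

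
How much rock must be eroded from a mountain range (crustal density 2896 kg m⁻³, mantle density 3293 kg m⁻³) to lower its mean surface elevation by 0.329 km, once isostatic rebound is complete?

Net drop Δ = e − u = e − e ρ_c/ρ_m = e (ρ_m − ρ_c)/ρ_m.
e = Δ ρ_m/(ρ_m − ρ_c) = 0.329 km × 3293/397 = 2.73 km.

2.73 km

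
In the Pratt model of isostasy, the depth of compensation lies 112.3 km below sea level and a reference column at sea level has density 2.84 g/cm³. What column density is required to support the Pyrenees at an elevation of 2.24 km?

Pratt balance: ρ_ref D = ρ (D + h).
ρ = ρ_ref D/(D + h) = 2.84 × 112.3 km/(112.3 km + 2.24 km) = 2.78 g/cm³.

2.78 g/cm³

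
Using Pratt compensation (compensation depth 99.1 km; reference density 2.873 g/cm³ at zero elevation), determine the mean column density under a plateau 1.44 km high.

2.83 g/cm³

Pratt balance: ρ_ref D = ρ (D + h).
ρ = ρ_ref D/(D + h) = 2.873 × 99.1 km/(99.1 km + 1.44 km) = 2.83 g/cm³.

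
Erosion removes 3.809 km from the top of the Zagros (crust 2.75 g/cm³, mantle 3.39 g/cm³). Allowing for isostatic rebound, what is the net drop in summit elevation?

0.719 km

Rebound u = e ρ_c/ρ_m = 3.809 km × 2.75/3.39 = 3.09 km.
Net surface drop = e − u = 3.809 km − 3.09 km = e (ρ_m − ρ_c)/ρ_m = 0.719 km.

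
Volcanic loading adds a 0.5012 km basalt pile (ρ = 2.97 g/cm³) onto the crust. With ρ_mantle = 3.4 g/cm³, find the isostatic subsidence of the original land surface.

0.438 km

Subaerial loading: s = t ρ_load / ρ_m.
s = 0.5012 km × 2.97/3.4 = 0.438 km.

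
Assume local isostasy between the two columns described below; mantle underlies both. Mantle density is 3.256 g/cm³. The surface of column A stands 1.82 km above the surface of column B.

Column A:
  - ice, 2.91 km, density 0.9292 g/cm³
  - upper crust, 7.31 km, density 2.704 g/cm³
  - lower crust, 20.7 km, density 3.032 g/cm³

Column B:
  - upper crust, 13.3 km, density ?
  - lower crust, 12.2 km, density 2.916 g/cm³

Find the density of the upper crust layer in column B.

2.85 g/cm³

Take the compensation level at the base of the deeper column (depth z_c below the surface of column A) and equate Σ ρ_i t_i down to z_c; mantle fills any gap and the z_c terms cancel.
Column A: 2.91×0.9292 + 7.31×2.704 + 20.7×3.032 + (z_c − 30.92)×3.256
Column B: 1.82×0 + 13.3×ρ + 12.2×2.916 + (z_c − 1.82 − 25.5)×3.256
The z_c×3.256 term appears on both sides and cancels. Collect the known terms of each column as K = Σ(ρt)_known − 3.256 × (depth of known layers): K_A = 85.232612 − 3.256×30.92 = −15.442908; K_B = 35.5752 − 3.256×(1.82 + 25.5) = −53.37872.
Balance: K_A = K_B + 13.3×ρ, so ρ = (K_A − K_B)/13.3 = 37.9358/13.3 = 2.85 g/cm³.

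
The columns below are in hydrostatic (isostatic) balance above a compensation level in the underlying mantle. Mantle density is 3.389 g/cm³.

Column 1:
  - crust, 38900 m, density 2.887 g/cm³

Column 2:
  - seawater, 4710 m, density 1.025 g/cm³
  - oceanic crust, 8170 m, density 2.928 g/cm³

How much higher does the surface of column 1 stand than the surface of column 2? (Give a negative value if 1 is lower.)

For any compensation level in the mantle, the mantle terms cancel and isostasy reduces to e = (Σt_1 − Σt_2) − (Σ(ρt)_1 − Σ(ρt)_2) / ρ_m.
Σt_1 = 38900 m; Σt_2 = 12880 m; Σ(ρt)_1 = 112304.3; Σ(ρt)_2 = 28749.51 (in m·g/cm³).
e = (38900 − 12880) − (112304.3 − 28749.51) / 3.389 = 1370 m.

1370 m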